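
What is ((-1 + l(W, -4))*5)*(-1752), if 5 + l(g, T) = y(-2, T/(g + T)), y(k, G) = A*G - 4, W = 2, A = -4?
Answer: 157680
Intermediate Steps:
y(k, G) = -4 - 4*G (y(k, G) = -4*G - 4 = -4 - 4*G)
l(g, T) = -9 - 4*T/(T + g) (l(g, T) = -5 + (-4 - 4*T/(g + T)) = -5 + (-4 - 4*T/(T + g)) = -9 - 4*T/(T + g))
((-1 + l(W, -4))*5)*(-1752) = ((-1 + (-13*(-4) - 9*2)/(-4 + 2))*5)*(-1752) = ((-1 + (52 - 18)/(-2))*5)*(-1752) = ((-1 - 1/2*34)*5)*(-1752) = ((-1 - 17)*5)*(-1752) = -18*5*(-1752) = -90*(-1752) = 157680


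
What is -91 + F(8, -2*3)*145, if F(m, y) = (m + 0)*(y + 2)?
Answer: -4731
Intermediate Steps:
F(m, y) = m*(2 + y)
-91 + F(8, -2*3)*145 = -91 + (8*(2 - 2*3))*145 = -91 + (8*(2 - 6))*145 = -91 + (8*(-4))*145 = -91 - 32*145 = -91 - 4640 = -4731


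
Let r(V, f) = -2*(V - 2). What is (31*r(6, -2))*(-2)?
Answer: 496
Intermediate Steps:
r(V, f) = 4 - 2*V (r(V, f) = -2*(-2 + V) = 4 - 2*V)
(31*r(6, -2))*(-2) = (31*(4 - 2*6))*(-2) = (31*(4 - 12))*(-2) = (31*(-8))*(-2) = -248*(-2) = 496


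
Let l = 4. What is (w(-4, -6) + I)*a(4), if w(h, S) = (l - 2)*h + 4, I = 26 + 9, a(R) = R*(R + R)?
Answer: 992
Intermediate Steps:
a(R) = 2*R² (a(R) = R*(2*R) = 2*R²)
I = 35
w(h, S) = 4 + 2*h (w(h, S) = (4 - 2)*h + 4 = 2*h + 4 = 4 + 2*h)
(w(-4, -6) + I)*a(4) = ((4 + 2*(-4)) + 35)*(2*4²) = ((4 - 8) + 35)*(2*16) = (-4 + 35)*32 = 31*32 = 992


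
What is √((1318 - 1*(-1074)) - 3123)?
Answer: I*√731 ≈ 27.037*I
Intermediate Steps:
√((1318 - 1*(-1074)) - 3123) = √((1318 + 1074) - 3123) = √(2392 - 3123) = √(-731) = I*√731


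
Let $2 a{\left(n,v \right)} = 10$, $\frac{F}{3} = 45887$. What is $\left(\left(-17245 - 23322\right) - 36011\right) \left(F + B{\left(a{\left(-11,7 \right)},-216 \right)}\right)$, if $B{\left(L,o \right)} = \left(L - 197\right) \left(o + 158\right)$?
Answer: $-11394576666$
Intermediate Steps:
$F = 137661$ ($F = 3 \cdot 45887 = 137661$)
$a{\left(n,v \right)} = 5$ ($a{\left(n,v \right)} = \frac{1}{2} \cdot 10 = 5$)
$B{\left(L,o \right)} = \left(-197 + L\right) \left(158 + o\right)$
$\left(\left(-17245 - 23322\right) - 36011\right) \left(F + B{\left(a{\left(-11,7 \right)},-216 \right)}\right) = \left(\left(-17245 - 23322\right) - 36011\right) \left(137661 + \left(-31126 - -42552 + 158 \cdot 5 + 5 \left(-216\right)\right)\right) = \left(-40567 - 36011\right) \left(137661 + \left(-31126 + 42552 + 790 - 1080\right)\right) = - 76578 \left(137661 + 11136\right) = \left(-76578\right) 148797 = -11394576666$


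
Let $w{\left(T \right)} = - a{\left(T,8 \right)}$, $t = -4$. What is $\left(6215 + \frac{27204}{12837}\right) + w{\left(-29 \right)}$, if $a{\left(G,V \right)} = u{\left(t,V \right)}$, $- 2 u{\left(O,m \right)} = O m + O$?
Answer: $\frac{26526031}{4279} \approx 6199.1$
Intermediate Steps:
$u{\left(O,m \right)} = - \frac{O}{2} - \frac{O m}{2}$ ($u{\left(O,m \right)} = - \frac{O m + O}{2} = - \frac{O + O m}{2} = - \frac{O}{2} - \frac{O m}{2}$)
$a{\left(G,V \right)} = 2 + 2 V$ ($a{\left(G,V \right)} = \left(- \frac{1}{2}\right) \left(-4\right) \left(1 + V\right) = 2 + 2 V$)
$w{\left(T \right)} = -18$ ($w{\left(T \right)} = - (2 + 2 \cdot 8) = - (2 + 16) = \left(-1\right) 18 = -18$)
$\left(6215 + \frac{27204}{12837}\right) + w{\left(-29 \right)} = \left(6215 + \frac{27204}{12837}\right) - 18 = \left(6215 + 27204 \cdot \frac{1}{12837}\right) - 18 = \left(6215 + \frac{9068}{4279}\right) - 18 = \frac{26603053}{4279} - 18 = \frac{26526031}{4279}$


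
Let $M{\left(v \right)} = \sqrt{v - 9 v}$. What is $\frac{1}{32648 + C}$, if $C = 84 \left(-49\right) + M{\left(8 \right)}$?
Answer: $\frac{7133}{203518772} - \frac{i}{101759386} \approx 3.5048 \cdot 10^{-5} - 9.8271 \cdot 10^{-9} i$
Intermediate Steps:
$M{\left(v \right)} = 2 \sqrt{2} \sqrt{- v}$ ($M{\left(v \right)} = \sqrt{- 8 v} = 2 \sqrt{2} \sqrt{- v}$)
$C = -4116 + 8 i$ ($C = 84 \left(-49\right) + 2 \sqrt{2} \sqrt{\left(-1\right) 8} = -4116 + 2 \sqrt{2} \sqrt{-8} = -4116 + 2 \sqrt{2} \cdot 2 i \sqrt{2} = -4116 + 8 i \approx -4116.0 + 8.0 i$)
$\frac{1}{32648 + C} = \frac{1}{32648 - \left(4116 - 8 i\right)} = \frac{1}{28532 + 8 i} = \frac{28532 - 8 i}{814075088}$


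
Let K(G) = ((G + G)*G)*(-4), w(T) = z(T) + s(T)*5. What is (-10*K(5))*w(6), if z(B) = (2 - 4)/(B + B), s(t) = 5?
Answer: 149000/3 ≈ 49667.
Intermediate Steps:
z(B) = -1/B (z(B) = -2*1/(2*B) = -1/B)
w(T) = 25 - 1/T (w(T) = -1/T + 5*5 = -1/T + 25 = 25 - 1/T)
K(G) = -8*G² (K(G) = ((2*G)*G)*(-4) = (2*G²)*(-4) = -8*G²)
(-10*K(5))*w(6) = (-(-80)*5²)*(25 - 1/6) = (-(-80)*25)*(25 - 1*⅙) = (-10*(-200))*(25 - ⅙) = 2000*(149/6) = 149000/3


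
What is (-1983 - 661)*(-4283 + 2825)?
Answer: 3854952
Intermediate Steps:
(-1983 - 661)*(-4283 + 2825) = -2644*(-1458) = 3854952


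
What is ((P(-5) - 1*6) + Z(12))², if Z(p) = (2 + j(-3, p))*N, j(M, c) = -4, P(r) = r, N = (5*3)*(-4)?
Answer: 11881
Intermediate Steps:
N = -60 (N = 15*(-4) = -60)
Z(p) = 120 (Z(p) = (2 - 4)*(-60) = -2*(-60) = 120)
((P(-5) - 1*6) + Z(12))² = ((-5 - 1*6) + 120)² = ((-5 - 6) + 120)² = (-11 + 120)² = 109² = 11881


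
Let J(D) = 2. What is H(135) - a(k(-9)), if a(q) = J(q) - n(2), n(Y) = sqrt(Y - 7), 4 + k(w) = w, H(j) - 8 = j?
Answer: 141 + I*sqrt(5) ≈ 141.0 + 2.2361*I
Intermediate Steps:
H(j) = 8 + j
k(w) = -4 + w
n(Y) = sqrt(-7 + Y)
a(q) = 2 - I*sqrt(5) (a(q) = 2 - sqrt(-7 + 2) = 2 - sqrt(-5) = 2 - I*sqrt(5))
H(135) - a(k(-9)) = (8 + 135) - (2 - I*sqrt(5)) = 143 + (-2 + I*sqrt(5)) = 141 + I*sqrt(5)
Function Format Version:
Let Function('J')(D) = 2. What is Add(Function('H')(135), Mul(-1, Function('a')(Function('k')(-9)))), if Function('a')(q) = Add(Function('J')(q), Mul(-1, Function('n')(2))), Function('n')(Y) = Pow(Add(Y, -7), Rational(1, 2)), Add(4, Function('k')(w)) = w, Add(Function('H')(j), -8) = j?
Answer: Add(141, Mul(I, Pow(5, Rational(1, 2)))) ≈ Add(141.00, Mul(2.2361, I))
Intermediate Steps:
Function('H')(j) = Add(8, j)
Function('k')(w) = Add(-4, w)
Function('n')(Y) = Pow(Add(-7, Y), Rational(1, 2))
Function('a')(q) = Add(2, Mul(-1, I, Pow(5, Rational(1, 2)))) (Function('a')(q) = Add(2, Mul(-1, Pow(Add(-7, 2), Rational(1, 2)))) = Add(2, Mul(-1, Pow(-5, Rational(1, 2)))) = Add(2, Mul(-1, Mul(I, Pow(5, Rational(1, 2))))) = Add(2, Mul(-1, I, Pow(5, Rational(1, 2)))))
Add(Function('H')(135), Mul(-1, Function('a')(Function('k')(-9)))) = Add(Add(8, 135), Mul(-1, Add(2, Mul(-1, I, Pow(5, Rational(1, 2)))))) = Add(143, Add(-2, Mul(I, Pow(5, Rational(1, 2))))) = Add(141, Mul(I, Pow(5, Rational(1, 2))))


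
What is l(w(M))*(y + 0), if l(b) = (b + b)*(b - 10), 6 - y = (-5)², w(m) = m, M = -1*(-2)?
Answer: 608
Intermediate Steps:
M = 2
y = -19 (y = 6 - 1*(-5)² = 6 - 1*25 = 6 - 25 = -19)
l(b) = 2*b*(-10 + b) (l(b) = (2*b)*(-10 + b) = 2*b*(-10 + b))
l(w(M))*(y + 0) = (2*2*(-10 + 2))*(-19 + 0) = (2*2*(-8))*(-19) = -32*(-19) = 608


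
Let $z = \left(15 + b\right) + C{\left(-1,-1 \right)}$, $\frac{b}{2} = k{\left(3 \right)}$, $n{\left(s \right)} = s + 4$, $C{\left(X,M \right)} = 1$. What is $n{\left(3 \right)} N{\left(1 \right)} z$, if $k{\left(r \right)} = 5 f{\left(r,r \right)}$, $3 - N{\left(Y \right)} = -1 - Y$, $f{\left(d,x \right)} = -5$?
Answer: $-1190$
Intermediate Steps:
$N{\left(Y \right)} = 4 + Y$ ($N{\left(Y \right)} = 3 - \left(-1 - Y\right) = 3 + \left(1 + Y\right) = 4 + Y$)
$n{\left(s \right)} = 4 + s$
$k{\left(r \right)} = -25$ ($k{\left(r \right)} = 5 \left(-5\right) = -25$)
$b = -50$ ($b = 2 \left(-25\right) = -50$)
$z = -34$ ($z = \left(15 - 50\right) + 1 = -35 + 1 = -34$)
$n{\left(3 \right)} N{\left(1 \right)} z = \left(4 + 3\right) \left(4 + 1\right) \left(-34\right) = 7 \cdot 5 \left(-34\right) = 35 \left(-34\right) = -1190$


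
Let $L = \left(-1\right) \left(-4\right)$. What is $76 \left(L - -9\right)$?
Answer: $988$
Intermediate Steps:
$L = 4$
$76 \left(L - -9\right) = 76 \left(4 - -9\right) = 76 \left(4 + 9\right) = 76 \cdot 13 = 988$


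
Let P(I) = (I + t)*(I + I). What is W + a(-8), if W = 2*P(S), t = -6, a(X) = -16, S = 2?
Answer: -48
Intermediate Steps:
P(I) = 2*I*(-6 + I) (P(I) = (I - 6)*(I + I) = (-6 + I)*(2*I) = 2*I*(-6 + I))
W = -32 (W = 2*(2*2*(-6 + 2)) = 2*(2*2*(-4)) = 2*(-16) = -32)
W + a(-8) = -32 - 16 = -48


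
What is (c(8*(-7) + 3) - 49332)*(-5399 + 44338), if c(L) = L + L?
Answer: -1925066282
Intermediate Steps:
c(L) = 2*L
(c(8*(-7) + 3) - 49332)*(-5399 + 44338) = (2*(8*(-7) + 3) - 49332)*(-5399 + 44338) = (2*(-56 + 3) - 49332)*38939 = (2*(-53) - 49332)*38939 = (-106 - 49332)*38939 = -49438*38939 = -1925066282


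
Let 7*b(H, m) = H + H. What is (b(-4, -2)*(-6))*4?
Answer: 192/7 ≈ 27.429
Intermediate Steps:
b(H, m) = 2*H/7 (b(H, m) = (H + H)/7 = (2*H)/7 = 2*H/7)
(b(-4, -2)*(-6))*4 = (((2/7)*(-4))*(-6))*4 = -8/7*(-6)*4 = (48/7)*4 = 192/7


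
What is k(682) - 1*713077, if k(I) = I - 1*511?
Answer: -712906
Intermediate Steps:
k(I) = -511 + I (k(I) = I - 511 = -511 + I)
k(682) - 1*713077 = (-511 + 682) - 1*713077 = 171 - 713077 = -712906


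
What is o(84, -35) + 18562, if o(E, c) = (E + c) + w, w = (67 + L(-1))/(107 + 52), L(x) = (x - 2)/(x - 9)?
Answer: 29592163/1590 ≈ 18611.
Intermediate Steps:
L(x) = (-2 + x)/(-9 + x)
w = 673/1590 (w = (67 + (-2 - 1)/(-9 - 1))/(107 + 52) = (67 - 3/(-10))/159 = (67 - 1/10*(-3))*(1/159) = (67 + 3/10)*(1/159) = (673/10)*(1/159) = 673/1590 ≈ 0.42327)
o(E, c) = 673/1590 + E + c (o(E, c) = (E + c) + 673/1590 = 673/1590 + E + c)
o(84, -35) + 18562 = (673/1590 + 84 - 35) + 18562 = 78583/1590 + 18562 = 29592163/1590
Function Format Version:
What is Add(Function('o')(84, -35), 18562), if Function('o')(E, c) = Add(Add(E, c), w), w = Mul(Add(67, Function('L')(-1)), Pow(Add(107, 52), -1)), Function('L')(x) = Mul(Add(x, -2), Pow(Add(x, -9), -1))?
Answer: Rational(29592163, 1590) ≈ 18611.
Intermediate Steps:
Function('L')(x) = Mul(Pow(Add(-9, x), -1), Add(-2, x)) (Function('L')(x) = Mul(Add(-2, x), Pow(Add(-9, x), -1)) = Mul(Pow(Add(-9, x), -1), Add(-2, x)))
w = Rational(673, 1590) (w = Mul(Add(67, Mul(Pow(Add(-9, -1), -1), Add(-2, -1))), Pow(Add(107, 52), -1)) = Mul(Add(67, Mul(Pow(-10, -1), -3)), Pow(159, -1)) = Mul(Add(67, Mul(Rational(-1, 10), -3)), Rational(1, 159)) = Mul(Add(67, Rational(3, 10)), Rational(1, 159)) = Mul(Rational(673, 10), Rational(1, 159)) = Rational(673, 1590) ≈ 0.42327)
Function('o')(E, c) = Add(Rational(673, 1590), E, c) (Function('o')(E, c) = Add(Add(E, c), Rational(673, 1590)) = Add(Rational(673, 1590), E, c))
Add(Function('o')(84, -35), 18562) = Add(Add(Rational(673, 1590), 84, -35), 18562) = Add(Rational(78583, 1590), 18562) = Rational(29592163, 1590)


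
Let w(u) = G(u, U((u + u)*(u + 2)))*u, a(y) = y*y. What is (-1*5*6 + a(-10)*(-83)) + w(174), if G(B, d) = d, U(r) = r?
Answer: 10648822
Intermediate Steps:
a(y) = y²
w(u) = 2*u²*(2 + u) (w(u) = ((u + u)*(u + 2))*u = ((2*u)*(2 + u))*u = (2*u*(2 + u))*u = 2*u²*(2 + u))
(-1*5*6 + a(-10)*(-83)) + w(174) = (-1*5*6 + (-10)²*(-83)) + 2*174²*(2 + 174) = (-5*6 + 100*(-83)) + 2*30276*176 = (-30 - 8300) + 10657152 = -8330 + 10657152 = 10648822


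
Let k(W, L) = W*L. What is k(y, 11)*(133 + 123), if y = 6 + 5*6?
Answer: 101376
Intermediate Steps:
y = 36 (y = 6 + 30 = 36)
k(W, L) = L*W
k(y, 11)*(133 + 123) = (11*36)*(133 + 123) = 396*256 = 101376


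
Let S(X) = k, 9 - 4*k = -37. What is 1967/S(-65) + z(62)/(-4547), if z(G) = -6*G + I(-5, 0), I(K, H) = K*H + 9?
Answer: 17896247/104581 ≈ 171.12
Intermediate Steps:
k = 23/2 (k = 9/4 - ¼*(-37) = 9/4 + 37/4 = 23/2 ≈ 11.500)
I(K, H) = 9 + H*K (I(K, H) = H*K + 9 = 9 + H*K)
S(X) = 23/2
z(G) = 9 - 6*G (z(G) = -6*G + (9 + 0*(-5)) = -6*G + (9 + 0) = -6*G + 9 = 9 - 6*G)
1967/S(-65) + z(62)/(-4547) = 1967/(23/2) + (9 - 6*62)/(-4547) = 1967*(2/23) + (9 - 372)*(-1/4547) = 3934/23 - 363*(-1/4547) = 3934/23 + 363/4547 = 17896247/104581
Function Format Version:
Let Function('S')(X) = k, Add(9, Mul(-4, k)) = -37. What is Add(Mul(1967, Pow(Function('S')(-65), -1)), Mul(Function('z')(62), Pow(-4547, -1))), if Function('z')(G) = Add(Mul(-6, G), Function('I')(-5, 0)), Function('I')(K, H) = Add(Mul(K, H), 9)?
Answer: Rational(17896247, 104581) ≈ 171.12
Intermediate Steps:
k = Rational(23, 2) (k = Add(Rational(9, 4), Mul(Rational(-1, 4), -37)) = Add(Rational(9, 4), Rational(37, 4)) = Rational(23, 2) ≈ 11.500)
Function('I')(K, H) = Add(9, Mul(H, K)) (Function('I')(K, H) = Add(Mul(H, K), 9) = Add(9, Mul(H, K)))
Function('S')(X) = Rational(23, 2)
Function('z')(G) = Add(9, Mul(-6, G)) (Function('z')(G) = Add(Mul(-6, G), Add(9, Mul(0, -5))) = Add(Mul(-6, G), Add(9, 0)) = Add(Mul(-6, G), 9) = Add(9, Mul(-6, G)))
Add(Mul(1967, Pow(Function('S')(-65), -1)), Mul(Function('z')(62), Pow(-4547, -1))) = Add(Mul(1967, Pow(Rational(23, 2), -1)), Mul(Add(9, Mul(-6, 62)), Pow(-4547, -1))) = Add(Mul(1967, Rational(2, 23)), Mul(Add(9, -372), Rational(-1, 4547))) = Add(Rational(3934, 23), Mul(-363, Rational(-1, 4547))) = Add(Rational(3934, 23), Rational(363, 4547)) = Rational(17896247, 104581)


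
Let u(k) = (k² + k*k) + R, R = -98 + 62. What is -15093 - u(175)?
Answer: -76307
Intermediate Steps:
R = -36
u(k) = -36 + 2*k² (u(k) = (k² + k*k) - 36 = (k² + k²) - 36 = 2*k² - 36 = -36 + 2*k²)
-15093 - u(175) = -15093 - (-36 + 2*175²) = -15093 - (-36 + 2*30625) = -15093 - (-36 + 61250) = -15093 - 1*61214 = -15093 - 61214 = -76307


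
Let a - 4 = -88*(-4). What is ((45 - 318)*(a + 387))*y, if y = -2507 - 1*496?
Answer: 609125517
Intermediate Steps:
a = 356 (a = 4 - 88*(-4) = 4 + 352 = 356)
y = -3003 (y = -2507 - 496 = -3003)
((45 - 318)*(a + 387))*y = ((45 - 318)*(356 + 387))*(-3003) = -273*743*(-3003) = -202839*(-3003) = 609125517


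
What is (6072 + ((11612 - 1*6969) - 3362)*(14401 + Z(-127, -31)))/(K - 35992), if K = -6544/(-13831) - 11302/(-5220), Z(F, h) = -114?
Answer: -660888700486290/1299176729899 ≈ -508.70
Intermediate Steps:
K = 95238821/36098910 (K = -6544*(-1/13831) - 11302*(-1/5220) = 6544/13831 + 5651/2610 = 95238821/36098910 ≈ 2.6383)
(6072 + ((11612 - 1*6969) - 3362)*(14401 + Z(-127, -31)))/(K - 35992) = (6072 + ((11612 - 1*6969) - 3362)*(14401 - 114))/(95238821/36098910 - 35992) = (6072 + ((11612 - 6969) - 3362)*14287)/(-1299176729899/36098910) = (6072 + (4643 - 3362)*14287)*(-36098910/1299176729899) = (6072 + 1281*14287)*(-36098910/1299176729899) = (6072 + 18301647)*(-36098910/1299176729899) = 18307719*(-36098910/1299176729899) = -660888700486290/1299176729899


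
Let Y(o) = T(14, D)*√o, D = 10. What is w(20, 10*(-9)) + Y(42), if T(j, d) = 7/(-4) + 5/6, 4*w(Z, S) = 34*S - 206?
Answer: -1633/2 - 11*√42/12 ≈ -822.44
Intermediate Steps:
w(Z, S) = -103/2 + 17*S/2 (w(Z, S) = (34*S - 206)/4 = (-206 + 34*S)/4 = -103/2 + 17*S/2)
T(j, d) = -11/12 (T(j, d) = 7*(-¼) + 5*(⅙) = -7/4 + ⅚ = -11/12)
Y(o) = -11*√o/12
w(20, 10*(-9)) + Y(42) = (-103/2 + 17*(10*(-9))/2) - 11*√42/12 = (-103/2 + (17/2)*(-90)) - 11*√42/12 = (-103/2 - 765) - 11*√42/12 = -1633/2 - 11*√42/12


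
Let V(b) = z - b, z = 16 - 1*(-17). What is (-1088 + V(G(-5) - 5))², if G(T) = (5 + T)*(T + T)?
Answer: 1102500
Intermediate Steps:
G(T) = 2*T*(5 + T) (G(T) = (5 + T)*(2*T) = 2*T*(5 + T))
z = 33 (z = 16 + 17 = 33)
V(b) = 33 - b
(-1088 + V(G(-5) - 5))² = (-1088 + (33 - (2*(-5)*(5 - 5) - 5)))² = (-1088 + (33 - (2*(-5)*0 - 5)))² = (-1088 + (33 - (0 - 5)))² = (-1088 + (33 - 1*(-5)))² = (-1088 + (33 + 5))² = (-1088 + 38)² = (-1050)² = 1102500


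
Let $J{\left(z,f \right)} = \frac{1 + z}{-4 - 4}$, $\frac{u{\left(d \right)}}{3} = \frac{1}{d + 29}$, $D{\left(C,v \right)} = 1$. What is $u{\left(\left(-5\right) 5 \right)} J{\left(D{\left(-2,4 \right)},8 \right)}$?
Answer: $- \frac{3}{16} \approx -0.1875$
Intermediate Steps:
$u{\left(d \right)} = \frac{3}{29 + d}$ ($u{\left(d \right)} = \frac{3}{d + 29} = \frac{3}{29 + d}$)
$J{\left(z,f \right)} = - \frac{1}{8} - \frac{z}{8}$ ($J{\left(z,f \right)} = \frac{1 + z}{-8} = \left(1 + z\right) \left(- \frac{1}{8}\right) = - \frac{1}{8} - \frac{z}{8}$)
$u{\left(\left(-5\right) 5 \right)} J{\left(D{\left(-2,4 \right)},8 \right)} = \frac{3}{29 - 25} \left(- \frac{1}{8} - \frac{1}{8}\right) = \frac{3}{4} \left(- \frac{1}{4}\right) = - \frac{3}{16}$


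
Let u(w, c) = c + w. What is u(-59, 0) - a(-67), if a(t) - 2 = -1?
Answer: -60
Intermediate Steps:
a(t) = 1 (a(t) = 2 - 1 = 1)
u(-59, 0) - a(-67) = (0 - 59) - 1*1 = -59 - 1 = -60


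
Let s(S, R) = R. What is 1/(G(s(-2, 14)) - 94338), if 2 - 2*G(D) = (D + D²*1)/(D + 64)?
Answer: -26/2452797 ≈ -1.0600e-5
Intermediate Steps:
G(D) = 1 - (D + D²)/(2*(64 + D)) (G(D) = 1 - (D + D²*1)/(2*(D + 64)) = 1 - (D + D²)/(2*(64 + D)))
1/(G(s(-2, 14)) - 94338) = 1/((128 + 14 - 1*14²)/(2*(64 + 14)) - 94338) = 1/((½)*(128 + 14 - 1*196)/78 - 94338) = 1/((½)*(1/78)*(128 + 14 - 196) - 94338) = 1/((½)*(1/78)*(-54) - 94338) = 1/(-9/26 - 94338) = 1/(-2452797/26) = -26/2452797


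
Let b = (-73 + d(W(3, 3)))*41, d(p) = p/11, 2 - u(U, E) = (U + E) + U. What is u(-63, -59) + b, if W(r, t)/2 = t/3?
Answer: -30784/11 ≈ -2798.5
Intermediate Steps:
u(U, E) = 2 - E - 2*U (u(U, E) = 2 - ((U + E) + U) = 2 - ((E + U) + U) = 2 - (E + 2*U) = 2 + (-E - 2*U) = 2 - E - 2*U)
W(r, t) = 2*t/3 (W(r, t) = 2*(t/3) = 2*t/3)
d(p) = p/11 (d(p) = p*(1/11) = p/11)
b = -32841/11 (b = (-73 + ((⅔)*3)/11)*41 = (-73 + (1/11)*2)*41 = (-73 + 2/11)*41 = -801/11*41 = -32841/11 ≈ -2985.5)
u(-63, -59) + b = (2 - 1*(-59) - 2*(-63)) - 32841/11 = (2 + 59 + 126) - 32841/11 = 187 - 32841/11 = -30784/11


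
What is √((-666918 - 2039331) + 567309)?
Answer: 6*I*√59415 ≈ 1462.5*I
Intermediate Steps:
√((-666918 - 2039331) + 567309) = √(-2706249 + 567309) = √(-2138940) = 6*I*√59415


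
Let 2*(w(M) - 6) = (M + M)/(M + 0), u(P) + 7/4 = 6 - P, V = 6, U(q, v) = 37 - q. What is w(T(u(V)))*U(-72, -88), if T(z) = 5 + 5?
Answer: 763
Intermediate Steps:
u(P) = 17/4 - P (u(P) = -7/4 + (6 - P) = 17/4 - P)
T(z) = 10
w(M) = 7 (w(M) = 6 + ((M + M)/(M + 0))/2 = 6 + ((2*M)/M)/2 = 6 + (½)*2 = 6 + 1 = 7)
w(T(u(V)))*U(-72, -88) = 7*(37 - 1*(-72)) = 7*(37 + 72) = 7*109 = 763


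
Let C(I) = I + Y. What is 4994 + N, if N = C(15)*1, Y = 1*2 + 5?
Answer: 5016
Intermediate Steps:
Y = 7 (Y = 2 + 5 = 7)
C(I) = 7 + I (C(I) = I + 7 = 7 + I)
N = 22 (N = (7 + 15)*1 = 22*1 = 22)
4994 + N = 4994 + 22 = 5016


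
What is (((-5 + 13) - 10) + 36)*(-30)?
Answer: -1020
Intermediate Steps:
(((-5 + 13) - 10) + 36)*(-30) = ((8 - 10) + 36)*(-30) = (-2 + 36)*(-30) = 34*(-30) = -1020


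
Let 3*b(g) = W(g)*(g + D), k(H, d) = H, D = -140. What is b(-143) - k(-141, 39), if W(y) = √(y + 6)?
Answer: 141 - 283*I*√137/3 ≈ 141.0 - 1104.1*I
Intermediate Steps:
W(y) = √(6 + y)
b(g) = √(6 + g)*(-140 + g)/3 (b(g) = (√(6 + g)*(g - 140))/3 = (√(6 + g)*(-140 + g))/3 = √(6 + g)*(-140 + g)/3)
b(-143) - k(-141, 39) = √(6 - 143)*(-140 - 143)/3 - 1*(-141) = (⅓)*√(-137)*(-283) + 141 = (⅓)*(I*√137)*(-283) + 141 = -283*I*√137/3 + 141 = 141 - 283*I*√137/3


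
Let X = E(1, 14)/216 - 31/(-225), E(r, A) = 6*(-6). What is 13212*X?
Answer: -9542/25 ≈ -381.68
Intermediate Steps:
E(r, A) = -36
X = -13/450 (X = -36/216 - 31/(-225) = -36*1/216 - 31*(-1/225) = -⅙ + 31/225 = -13/450 ≈ -0.028889)
13212*X = 13212*(-13/450) = -9542/25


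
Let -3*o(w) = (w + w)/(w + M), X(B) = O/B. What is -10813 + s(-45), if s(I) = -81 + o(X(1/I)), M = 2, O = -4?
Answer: -991414/91 ≈ -10895.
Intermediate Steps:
X(B) = -4/B
o(w) = -2*w/(3*(2 + w)) (o(w) = -(w + w)/(3*(w + 2)) = -2*w/(3*(2 + w)))
s(I) = -81 + 8*I/(6 - 12*I) (s(I) = -81 - 2*(-4*I)/(6 + 3*(-4*I)) = -81 - 2*(-4*I)/(6 - 12*I) = -81 + 8*I/(6 - 12*I))
-10813 + s(-45) = -10813 + (-243 + 490*(-45))/(3*(1 - 2*(-45))) = -10813 + (-243 - 22050)/(3*(1 + 90)) = -10813 + (⅓)*(-22293)/91 = -10813 + (⅓)*(1/91)*(-22293) = -10813 - 7431/91 = -991414/91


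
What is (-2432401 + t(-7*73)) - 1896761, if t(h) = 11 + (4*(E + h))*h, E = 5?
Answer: -3294887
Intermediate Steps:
t(h) = 11 + h*(20 + 4*h) (t(h) = 11 + (4*(5 + h))*h = 11 + (20 + 4*h)*h = 11 + h*(20 + 4*h))
(-2432401 + t(-7*73)) - 1896761 = (-2432401 + (11 + 4*(-7*73)² + 20*(-7*73))) - 1896761 = (-2432401 + (11 + 4*(-511)² + 20*(-511))) - 1896761 = (-2432401 + (11 + 4*261121 - 10220)) - 1896761 = (-2432401 + (11 + 1044484 - 10220)) - 1896761 = (-2432401 + 1034275) - 1896761 = -1398126 - 1896761 = -3294887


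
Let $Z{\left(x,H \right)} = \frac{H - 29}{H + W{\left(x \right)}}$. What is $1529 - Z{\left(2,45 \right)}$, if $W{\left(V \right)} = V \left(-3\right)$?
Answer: $\frac{59615}{39} \approx 1528.6$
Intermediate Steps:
$W{\left(V \right)} = - 3 V$
$Z{\left(x,H \right)} = \frac{-29 + H}{H - 3 x}$ ($Z{\left(x,H \right)} = \frac{H - 29}{H - 3 x} = \frac{-29 + H}{H - 3 x}$)
$1529 - Z{\left(2,45 \right)} = 1529 - \frac{-29 + 45}{45 - 6} = 1529 - \frac{1}{45 - 6} \cdot 16 = 1529 - \frac{1}{39} \cdot 16 = 1529 - \frac{16}{39} = \frac{59615}{39}$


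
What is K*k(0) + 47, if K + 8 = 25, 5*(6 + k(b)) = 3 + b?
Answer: -224/5 ≈ -44.800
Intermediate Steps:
k(b) = -27/5 + b/5 (k(b) = -6 + (3 + b)/5 = -6 + (⅗ + b/5) = -27/5 + b/5)
K = 17 (K = -8 + 25 = 17)
K*k(0) + 47 = 17*(-27/5 + (⅕)*0) + 47 = 17*(-27/5 + 0) + 47 = 17*(-27/5) + 47 = -459/5 + 47 = -224/5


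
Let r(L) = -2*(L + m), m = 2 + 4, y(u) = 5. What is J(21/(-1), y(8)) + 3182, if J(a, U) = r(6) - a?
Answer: 3179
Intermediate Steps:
m = 6
r(L) = -12 - 2*L (r(L) = -2*(L + 6) = -2*(6 + L) = -12 - 2*L)
J(a, U) = -24 - a (J(a, U) = (-12 - 2*6) - a = (-12 - 12) - a = -24 - a)
J(21/(-1), y(8)) + 3182 = (-24 - 21/(-1)) + 3182 = (-24 - 21*(-1)) + 3182 = (-24 - 1*(-21)) + 3182 = (-24 + 21) + 3182 = -3 + 3182 = 3179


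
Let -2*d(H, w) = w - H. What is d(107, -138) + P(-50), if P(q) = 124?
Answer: 493/2 ≈ 246.50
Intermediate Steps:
d(H, w) = H/2 - w/2 (d(H, w) = -(w - H)/2 = H/2 - w/2)
d(107, -138) + P(-50) = ((½)*107 - ½*(-138)) + 124 = (107/2 + 69) + 124 = 245/2 + 124 = 493/2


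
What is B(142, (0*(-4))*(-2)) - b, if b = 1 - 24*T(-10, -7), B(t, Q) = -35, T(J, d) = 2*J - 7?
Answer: -684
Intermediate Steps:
T(J, d) = -7 + 2*J
b = 649 (b = 1 - 24*(-7 + 2*(-10)) = 1 - 24*(-7 - 20) = 1 - 24*(-27) = 1 + 648 = 649)
B(142, (0*(-4))*(-2)) - b = -35 - 1*649 = -35 - 649 = -684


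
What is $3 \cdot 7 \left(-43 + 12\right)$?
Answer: $-651$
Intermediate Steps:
$3 \cdot 7 \left(-43 + 12\right) = 21 \left(-31\right) = -651$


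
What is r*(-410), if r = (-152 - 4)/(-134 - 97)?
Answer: -21320/77 ≈ -276.88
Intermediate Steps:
r = 52/77 (r = -156/(-231) = -156*(-1/231) = 52/77 ≈ 0.67532)
r*(-410) = (52/77)*(-410) = -21320/77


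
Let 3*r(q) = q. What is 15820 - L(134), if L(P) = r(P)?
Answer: 47326/3 ≈ 15775.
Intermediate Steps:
r(q) = q/3
L(P) = P/3
15820 - L(134) = 15820 - 134/3 = 47326/3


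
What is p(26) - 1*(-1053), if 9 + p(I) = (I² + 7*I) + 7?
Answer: 1909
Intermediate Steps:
p(I) = -2 + I² + 7*I (p(I) = -9 + ((I² + 7*I) + 7) = -9 + (7 + I² + 7*I) = -2 + I² + 7*I)
p(26) - 1*(-1053) = (-2 + 26² + 7*26) - 1*(-1053) = (-2 + 676 + 182) + 1053 = 856 + 1053 = 1909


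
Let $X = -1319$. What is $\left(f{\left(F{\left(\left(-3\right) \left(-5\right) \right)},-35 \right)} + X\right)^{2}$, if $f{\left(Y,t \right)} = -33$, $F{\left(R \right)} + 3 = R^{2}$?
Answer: $1827904$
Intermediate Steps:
$F{\left(R \right)} = -3 + R^{2}$
$\left(f{\left(F{\left(\left(-3\right) \left(-5\right) \right)},-35 \right)} + X\right)^{2} = \left(-33 - 1319\right)^{2} = \left(-1352\right)^{2} = 1827904$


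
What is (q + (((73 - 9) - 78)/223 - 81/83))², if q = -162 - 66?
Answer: 17971469482729/342583081 ≈ 52459.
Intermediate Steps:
q = -228
(q + (((73 - 9) - 78)/223 - 81/83))² = (-228 + (((73 - 9) - 78)/223 - 81/83))² = (-228 + ((64 - 78)*(1/223) - 81*1/83))² = (-228 + (-14*1/223 - 81/83))² = (-228 + (-14/223 - 81/83))² = (-228 - 19225/18509)² = (-4239277/18509)² = 17971469482729/342583081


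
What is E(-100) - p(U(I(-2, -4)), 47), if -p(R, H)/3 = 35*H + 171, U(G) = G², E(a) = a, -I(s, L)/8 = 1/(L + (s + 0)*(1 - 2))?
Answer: 5348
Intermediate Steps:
I(s, L) = -8/(L - s) (I(s, L) = -8/(L + (s + 0)*(1 - 2)) = -8/(L + s*(-1)) = -8/(L - s))
p(R, H) = -513 - 105*H (p(R, H) = -3*(35*H + 171) = -3*(171 + 35*H) = -513 - 105*H)
E(-100) - p(U(I(-2, -4)), 47) = -100 - (-513 - 105*47) = -100 - (-513 - 4935) = -100 - 1*(-5448) = -100 + 5448 = 5348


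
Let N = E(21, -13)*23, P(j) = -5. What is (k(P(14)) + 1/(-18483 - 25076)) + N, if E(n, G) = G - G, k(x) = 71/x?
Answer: -3092694/217795 ≈ -14.200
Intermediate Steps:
E(n, G) = 0
N = 0 (N = 0*23 = 0)
(k(P(14)) + 1/(-18483 - 25076)) + N = (71/(-5) + 1/(-18483 - 25076)) + 0 = (71*(-⅕) + 1/(-43559)) + 0 = (-71/5 - 1/43559) + 0 = -3092694/217795 + 0 = -3092694/217795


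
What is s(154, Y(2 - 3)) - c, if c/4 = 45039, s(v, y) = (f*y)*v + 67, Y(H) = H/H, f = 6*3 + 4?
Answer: -176701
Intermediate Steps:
f = 22 (f = 18 + 4 = 22)
Y(H) = 1
s(v, y) = 67 + 22*v*y (s(v, y) = (22*y)*v + 67 = 22*v*y + 67 = 67 + 22*v*y)
c = 180156 (c = 4*45039 = 180156)
s(154, Y(2 - 3)) - c = (67 + 22*154*1) - 1*180156 = (67 + 3388) - 180156 = 3455 - 180156 = -176701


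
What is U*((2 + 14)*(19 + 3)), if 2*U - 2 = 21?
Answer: 4048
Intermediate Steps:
U = 23/2 (U = 1 + (½)*21 = 1 + 21/2 = 23/2 ≈ 11.500)
U*((2 + 14)*(19 + 3)) = 23*((2 + 14)*(19 + 3))/2 = 23*(16*22)/2 = (23/2)*352 = 4048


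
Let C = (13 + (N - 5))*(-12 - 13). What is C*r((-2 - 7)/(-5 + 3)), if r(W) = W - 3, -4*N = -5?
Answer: -2775/8 ≈ -346.88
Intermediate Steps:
N = 5/4 (N = -1/4*(-5) = 5/4 ≈ 1.2500)
r(W) = -3 + W
C = -925/4 (C = (13 + (5/4 - 5))*(-12 - 13) = (13 - 15/4)*(-25) = (37/4)*(-25) = -925/4 ≈ -231.25)
C*r((-2 - 7)/(-5 + 3)) = -925*(-3 + (-2 - 7)/(-5 + 3))/4 = -925*(-3 - 9/(-2))/4 = -925*(-3 - 9*(-1/2))/4 = -925*(-3 + 9/2)/4 = -925/4*3/2 = -2775/8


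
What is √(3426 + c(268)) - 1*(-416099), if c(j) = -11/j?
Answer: 416099 + √61516519/134 ≈ 4.1616e+5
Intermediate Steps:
√(3426 + c(268)) - 1*(-416099) = √(3426 - 11/268) - 1*(-416099) = √(3426 - 11*1/268) + 416099 = √(3426 - 11/268) + 416099 = √(918157/268) + 416099 = √61516519/134 + 416099 = 416099 + √61516519/134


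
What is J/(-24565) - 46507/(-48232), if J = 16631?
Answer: 340298063/1184819080 ≈ 0.28722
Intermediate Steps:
J/(-24565) - 46507/(-48232) = 16631/(-24565) - 46507/(-48232) = 16631*(-1/24565) - 46507*(-1/48232) = -16631/24565 + 46507/48232 = 340298063/1184819080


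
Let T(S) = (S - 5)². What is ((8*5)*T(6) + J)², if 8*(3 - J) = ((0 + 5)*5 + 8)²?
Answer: 555025/64 ≈ 8672.3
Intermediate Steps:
T(S) = (-5 + S)²
J = -1065/8 (J = 3 - ((0 + 5)*5 + 8)²/8 = 3 - (5*5 + 8)²/8 = 3 - (25 + 8)²/8 = 3 - ⅛*33² = 3 - ⅛*1089 = 3 - 1089/8 = -1065/8 ≈ -133.13)
((8*5)*T(6) + J)² = ((8*5)*(-5 + 6)² - 1065/8)² = (40*1² - 1065/8)² = (40*1 - 1065/8)² = (40 - 1065/8)² = (-745/8)² = 555025/64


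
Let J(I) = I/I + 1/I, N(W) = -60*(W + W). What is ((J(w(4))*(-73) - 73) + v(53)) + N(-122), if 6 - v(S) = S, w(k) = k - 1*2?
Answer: 28821/2 ≈ 14411.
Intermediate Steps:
w(k) = -2 + k (w(k) = k - 2 = -2 + k)
v(S) = 6 - S
N(W) = -120*W
J(I) = 1 + 1/I
((J(w(4))*(-73) - 73) + v(53)) + N(-122) = ((((1 + (-2 + 4))/(-2 + 4))*(-73) - 73) + (6 - 1*53)) - 120*(-122) = ((((1 + 2)/2)*(-73) - 73) + (6 - 53)) + 14640 = ((((½)*3)*(-73) - 73) - 47) + 14640 = (((3/2)*(-73) - 73) - 47) + 14640 = ((-219/2 - 73) - 47) + 14640 = (-365/2 - 47) + 14640 = -459/2 + 14640 = 28821/2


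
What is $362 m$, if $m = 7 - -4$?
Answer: $3982$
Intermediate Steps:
$m = 11$ ($m = 7 + 4 = 11$)
$362 m = 362 \cdot 11 = 3982$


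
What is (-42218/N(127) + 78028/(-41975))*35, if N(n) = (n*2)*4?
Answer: -6479819493/4264660 ≈ -1519.4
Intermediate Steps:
N(n) = 8*n (N(n) = (2*n)*4 = 8*n)
(-42218/N(127) + 78028/(-41975))*35 = (-42218/(8*127) + 78028/(-41975))*35 = (-42218/1016 + 78028*(-1/41975))*35 = (-42218*1/1016 - 78028/41975)*35 = (-21109/508 - 78028/41975)*35 = -925688499/21323300*35 = -6479819493/4264660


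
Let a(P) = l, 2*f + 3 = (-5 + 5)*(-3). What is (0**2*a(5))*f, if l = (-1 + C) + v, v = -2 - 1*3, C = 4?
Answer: 0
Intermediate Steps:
v = -5 (v = -2 - 3 = -5)
f = -3/2 (f = -3/2 + ((-5 + 5)*(-3))/2 = -3/2 + (0*(-3))/2 = -3/2 + (1/2)*0 = -3/2 + 0 = -3/2 ≈ -1.5000)
l = -2 (l = (-1 + 4) - 5 = 3 - 5 = -2)
a(P) = -2
(0**2*a(5))*f = (0**2*(-2))*(-3/2) = (0*(-2))*(-3/2) = 0*(-3/2) = 0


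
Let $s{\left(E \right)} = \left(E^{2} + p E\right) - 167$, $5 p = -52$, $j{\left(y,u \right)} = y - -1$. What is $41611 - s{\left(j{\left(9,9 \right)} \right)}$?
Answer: $41782$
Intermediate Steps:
$j{\left(y,u \right)} = 1 + y$ ($j{\left(y,u \right)} = y + 1 = 1 + y$)
$p = - \frac{52}{5}$ ($p = \frac{1}{5} \left(-52\right) = - \frac{52}{5} \approx -10.4$)
$s{\left(E \right)} = -167 + E^{2} - \frac{52 E}{5}$ ($s{\left(E \right)} = \left(E^{2} - \frac{52 E}{5}\right) - 167 = -167 + E^{2} - \frac{52 E}{5}$)
$41611 - s{\left(j{\left(9,9 \right)} \right)} = 41611 - \left(-167 + \left(1 + 9\right)^{2} - \frac{52 \left(1 + 9\right)}{5}\right) = 41611 - \left(-167 + 10^{2} - 104\right) = 41611 - \left(-167 + 100 - 104\right) = 41611 - -171 = 41611 + 171 = 41782$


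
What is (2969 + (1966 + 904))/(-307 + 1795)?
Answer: 5839/1488 ≈ 3.9241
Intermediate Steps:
(2969 + (1966 + 904))/(-307 + 1795) = (2969 + 2870)/1488 = 5839*(1/1488) = 5839/1488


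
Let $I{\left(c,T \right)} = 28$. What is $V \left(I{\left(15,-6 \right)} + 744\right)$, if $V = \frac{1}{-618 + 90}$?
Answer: $- \frac{193}{132} \approx -1.4621$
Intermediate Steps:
$V = - \frac{1}{528}$ ($V = \frac{1}{-528} = - \frac{1}{528} \approx -0.0018939$)
$V \left(I{\left(15,-6 \right)} + 744\right) = - \frac{28 + 744}{528} = \left(- \frac{1}{528}\right) 772 = - \frac{193}{132}$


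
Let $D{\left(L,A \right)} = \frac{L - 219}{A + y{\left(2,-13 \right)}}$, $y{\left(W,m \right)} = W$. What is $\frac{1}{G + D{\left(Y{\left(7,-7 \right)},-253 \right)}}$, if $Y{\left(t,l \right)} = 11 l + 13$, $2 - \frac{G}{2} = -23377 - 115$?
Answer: $\frac{251}{11794271} \approx 2.1282 \cdot 10^{-5}$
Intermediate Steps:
$G = 46988$ ($G = 4 - 2 \left(-23377 - 115\right) = 4 - -46984 = 4 + 46984 = 46988$)
$Y{\left(t,l \right)} = 13 + 11 l$
$D{\left(L,A \right)} = \frac{-219 + L}{2 + A}$ ($D{\left(L,A \right)} = \frac{L - 219}{A + 2} = \frac{-219 + L}{2 + A}$)
$\frac{1}{G + D{\left(Y{\left(7,-7 \right)},-253 \right)}} = \frac{1}{46988 + \frac{-219 + \left(13 + 11 \left(-7\right)\right)}{2 - 253}} = \frac{1}{46988 + \frac{-219 + \left(13 - 77\right)}{-251}} = \frac{1}{46988 - \frac{-219 - 64}{251}} = \frac{1}{46988 - - \frac{283}{251}} = \frac{1}{46988 + \frac{283}{251}} = \frac{1}{\frac{11794271}{251}} = \frac{251}{11794271}$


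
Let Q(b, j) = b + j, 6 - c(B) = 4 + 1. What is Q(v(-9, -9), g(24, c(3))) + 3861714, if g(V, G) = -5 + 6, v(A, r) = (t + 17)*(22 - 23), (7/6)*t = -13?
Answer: 27031964/7 ≈ 3.8617e+6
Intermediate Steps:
t = -78/7 (t = (6/7)*(-13) = -78/7 ≈ -11.143)
v(A, r) = -41/7 (v(A, r) = (-78/7 + 17)*(22 - 23) = (41/7)*(-1) = -41/7)
c(B) = 1 (c(B) = 6 - (4 + 1) = 6 - 1*5 = 6 - 5 = 1)
g(V, G) = 1
Q(v(-9, -9), g(24, c(3))) + 3861714 = (-41/7 + 1) + 3861714 = -34/7 + 3861714 = 27031964/7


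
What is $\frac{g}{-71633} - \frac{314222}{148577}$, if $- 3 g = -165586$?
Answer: $- \frac{92128264700}{31929048723} \approx -2.8854$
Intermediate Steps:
$g = \frac{165586}{3}$ ($g = \left(- \frac{1}{3}\right) \left(-165586\right) = \frac{165586}{3} \approx 55195.0$)
$\frac{g}{-71633} - \frac{314222}{148577} = \frac{165586}{3 \left(-71633\right)} - \frac{314222}{148577} = \frac{165586}{3} \left(- \frac{1}{71633}\right) - \frac{314222}{148577} = - \frac{165586}{214899} - \frac{314222}{148577} = - \frac{92128264700}{31929048723}$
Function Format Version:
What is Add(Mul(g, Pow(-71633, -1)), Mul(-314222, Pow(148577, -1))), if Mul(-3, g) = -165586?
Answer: Rational(-92128264700, 31929048723) ≈ -2.8854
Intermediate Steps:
g = Rational(165586, 3) (g = Mul(Rational(-1, 3), -165586) = Rational(165586, 3) ≈ 55195.)
Add(Mul(g, Pow(-71633, -1)), Mul(-314222, Pow(148577, -1))) = Add(Mul(Rational(165586, 3), Pow(-71633, -1)), Mul(-314222, Pow(148577, -1))) = Add(Mul(Rational(165586, 3), Rational(-1, 71633)), Mul(-314222, Rational(1, 148577))) = Add(Rational(-165586, 214899), Rational(-314222, 148577)) = Rational(-92128264700, 31929048723)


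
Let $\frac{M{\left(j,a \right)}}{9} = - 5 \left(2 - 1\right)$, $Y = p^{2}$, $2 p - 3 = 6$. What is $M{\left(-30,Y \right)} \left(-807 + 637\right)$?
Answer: $7650$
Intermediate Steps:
$p = \frac{9}{2}$ ($p = \frac{3}{2} + \frac{1}{2} \cdot 6 = \frac{3}{2} + 3 = \frac{9}{2} \approx 4.5$)
$Y = \frac{81}{4}$ ($Y = \left(\frac{9}{2}\right)^{2} = \frac{81}{4} \approx 20.25$)
$M{\left(j,a \right)} = -45$ ($M{\left(j,a \right)} = 9 \left(- 5 \left(2 - 1\right)\right) = 9 \left(\left(-5\right) 1\right) = 9 \left(-5\right) = -45$)
$M{\left(-30,Y \right)} \left(-807 + 637\right) = - 45 \left(-807 + 637\right) = \left(-45\right) \left(-170\right) = 7650$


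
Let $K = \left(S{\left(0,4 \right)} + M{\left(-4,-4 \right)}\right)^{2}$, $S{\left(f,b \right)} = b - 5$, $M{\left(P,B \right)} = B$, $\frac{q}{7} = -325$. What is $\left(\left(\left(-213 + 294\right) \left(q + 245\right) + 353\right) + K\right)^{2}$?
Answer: $26913058704$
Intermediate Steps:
$q = -2275$ ($q = 7 \left(-325\right) = -2275$)
$S{\left(f,b \right)} = -5 + b$
$K = 25$ ($K = \left(\left(-5 + 4\right) - 4\right)^{2} = \left(-1 - 4\right)^{2} = \left(-5\right)^{2} = 25$)
$\left(\left(\left(-213 + 294\right) \left(q + 245\right) + 353\right) + K\right)^{2} = \left(\left(\left(-213 + 294\right) \left(-2275 + 245\right) + 353\right) + 25\right)^{2} = \left(\left(81 \left(-2030\right) + 353\right) + 25\right)^{2} = \left(\left(-164430 + 353\right) + 25\right)^{2} = \left(-164077 + 25\right)^{2} = \left(-164052\right)^{2} = 26913058704$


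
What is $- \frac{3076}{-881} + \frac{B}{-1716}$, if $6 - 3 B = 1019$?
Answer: $\frac{16727701}{4535388} \approx 3.6883$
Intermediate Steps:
$B = - \frac{1013}{3}$ ($B = 2 - \frac{1019}{3} = - \frac{1013}{3} \approx -337.67$)
$- \frac{3076}{-881} + \frac{B}{-1716} = - \frac{3076}{-881} - \frac{1013}{3 \left(-1716\right)} = \left(-3076\right) \left(- \frac{1}{881}\right) - - \frac{1013}{5148} = \frac{3076}{881} + \frac{1013}{5148} = \frac{16727701}{4535388}$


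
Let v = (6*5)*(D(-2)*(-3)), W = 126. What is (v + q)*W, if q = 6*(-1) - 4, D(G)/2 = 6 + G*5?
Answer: 89460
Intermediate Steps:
D(G) = 12 + 10*G (D(G) = 2*(6 + G*5) = 2*(6 + 5*G) = 12 + 10*G)
q = -10 (q = -6 - 4 = -10)
v = 720 (v = (6*5)*((12 + 10*(-2))*(-3)) = 30*((12 - 20)*(-3)) = 30*(-8*(-3)) = 30*24 = 720)
(v + q)*W = (720 - 10)*126 = 710*126 = 89460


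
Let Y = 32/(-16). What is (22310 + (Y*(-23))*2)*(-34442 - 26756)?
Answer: -1370957596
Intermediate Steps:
Y = -2 (Y = 32*(-1/16) = -2)
(22310 + (Y*(-23))*2)*(-34442 - 26756) = (22310 - 2*(-23)*2)*(-34442 - 26756) = (22310 + 46*2)*(-61198) = (22310 + 92)*(-61198) = 22402*(-61198) = -1370957596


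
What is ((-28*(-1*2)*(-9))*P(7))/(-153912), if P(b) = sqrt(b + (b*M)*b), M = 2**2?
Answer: 21*sqrt(203)/6413 ≈ 0.046656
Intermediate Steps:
M = 4
P(b) = sqrt(b + 4*b**2) (P(b) = sqrt(b + (b*4)*b) = sqrt(b + (4*b)*b) = sqrt(b + 4*b**2))
((-28*(-1*2)*(-9))*P(7))/(-153912) = ((-28*(-1*2)*(-9))*sqrt(7*(1 + 4*7)))/(-153912) = ((-(-56)*(-9))*sqrt(7*(1 + 28)))*(-1/153912) = ((-28*18)*sqrt(7*29))*(-1/153912) = -504*sqrt(203)*(-1/153912) = 21*sqrt(203)/6413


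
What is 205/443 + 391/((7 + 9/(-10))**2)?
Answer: 18084105/1648403 ≈ 10.971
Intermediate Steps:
205/443 + 391/((7 + 9/(-10))**2) = 205*(1/443) + 391/((7 + 9*(-1/10))**2) = 205/443 + 391/((7 - 9/10)**2) = 205/443 + 391/((61/10)**2) = 205/443 + 391/(3721/100) = 205/443 + 391*(100/3721) = 205/443 + 39100/3721 = 18084105/1648403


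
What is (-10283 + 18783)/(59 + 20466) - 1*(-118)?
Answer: 97218/821 ≈ 118.41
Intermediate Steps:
(-10283 + 18783)/(59 + 20466) - 1*(-118) = 8500/20525 + 118 = 8500*(1/20525) + 118 = 340/821 + 118 = 97218/821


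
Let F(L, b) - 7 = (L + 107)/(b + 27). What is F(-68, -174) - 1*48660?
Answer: -2384010/49 ≈ -48653.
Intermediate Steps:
F(L, b) = 7 + (107 + L)/(27 + b) (F(L, b) = 7 + (L + 107)/(b + 27) = 7 + (107 + L)/(27 + b))
F(-68, -174) - 1*48660 = (296 - 68 + 7*(-174))/(27 - 174) - 1*48660 = (296 - 68 - 1218)/(-147) - 48660 = -1/147*(-990) - 48660 = 330/49 - 48660 = -2384010/49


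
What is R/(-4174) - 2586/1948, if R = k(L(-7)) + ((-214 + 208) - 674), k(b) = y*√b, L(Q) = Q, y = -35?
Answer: -2367331/2032738 + 35*I*√7/4174 ≈ -1.1646 + 0.022185*I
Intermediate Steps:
k(b) = -35*√b
R = -680 - 35*I*√7 (R = -35*I*√7 + ((-214 + 208) - 674) = -35*I*√7 + (-6 - 674) = -35*I*√7 - 680 = -680 - 35*I*√7 ≈ -680.0 - 92.601*I)
R/(-4174) - 2586/1948 = (-680 - 35*I*√7)/(-4174) - 2586/1948 = (-680 - 35*I*√7)*(-1/4174) - 2586*1/1948 = (340/2087 + 35*I*√7/4174) - 1293/974 = -2367331/2032738 + 35*I*√7/4174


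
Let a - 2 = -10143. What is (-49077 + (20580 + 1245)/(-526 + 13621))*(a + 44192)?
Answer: -5013192526/3 ≈ -1.6711e+9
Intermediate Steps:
a = -10141 (a = 2 - 10143 = -10141)
(-49077 + (20580 + 1245)/(-526 + 13621))*(a + 44192) = (-49077 + (20580 + 1245)/(-526 + 13621))*(-10141 + 44192) = (-49077 + 21825/13095)*34051 = (-49077 + 21825*(1/13095))*34051 = (-49077 + 5/3)*34051 = -147226/3*34051 = -5013192526/3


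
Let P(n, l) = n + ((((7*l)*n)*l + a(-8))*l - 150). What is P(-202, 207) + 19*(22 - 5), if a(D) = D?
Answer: -12541818287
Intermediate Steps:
P(n, l) = -150 + n + l*(-8 + 7*n*l**2) (P(n, l) = n + ((((7*l)*n)*l - 8)*l - 150) = n + (((7*l*n)*l - 8)*l - 150) = n + ((7*n*l**2 - 8)*l - 150) = n + ((-8 + 7*n*l**2)*l - 150) = n + (l*(-8 + 7*n*l**2) - 150) = n + (-150 + l*(-8 + 7*n*l**2)) = -150 + n + l*(-8 + 7*n*l**2))
P(-202, 207) + 19*(22 - 5) = (-150 - 202 - 8*207 + 7*(-202)*207**3) + 19*(22 - 5) = (-150 - 202 - 1656 + 7*(-202)*8869743) + 19*17 = (-150 - 202 - 1656 - 12541816602) + 323 = -12541818610 + 323 = -12541818287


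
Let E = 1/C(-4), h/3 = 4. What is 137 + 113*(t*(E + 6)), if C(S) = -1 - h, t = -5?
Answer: -41724/13 ≈ -3209.5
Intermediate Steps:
h = 12 (h = 3*4 = 12)
C(S) = -13 (C(S) = -1 - 1*12 = -1 - 12 = -13)
E = -1/13 (E = 1/(-13) = -1/13 ≈ -0.076923)
137 + 113*(t*(E + 6)) = 137 + 113*(-5*(-1/13 + 6)) = 137 + 113*(-5*77/13) = 137 + 113*(-385/13) = 137 - 43505/13 = -41724/13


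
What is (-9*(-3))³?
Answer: 19683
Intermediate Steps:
(-9*(-3))³ = 27³ = 19683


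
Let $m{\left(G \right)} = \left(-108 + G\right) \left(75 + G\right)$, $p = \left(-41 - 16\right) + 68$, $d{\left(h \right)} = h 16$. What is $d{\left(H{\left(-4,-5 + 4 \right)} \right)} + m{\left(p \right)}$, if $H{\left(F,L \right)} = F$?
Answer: $-8406$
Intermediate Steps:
$d{\left(h \right)} = 16 h$
$p = 11$ ($p = -57 + 68 = 11$)
$d{\left(H{\left(-4,-5 + 4 \right)} \right)} + m{\left(p \right)} = 16 \left(-4\right) - \left(8463 - 121\right) = -64 - 8342 = -8406$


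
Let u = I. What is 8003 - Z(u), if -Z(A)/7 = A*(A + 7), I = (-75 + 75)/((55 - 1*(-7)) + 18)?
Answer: 8003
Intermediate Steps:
I = 0 (I = 0/((55 + 7) + 18) = 0/(62 + 18) = 0/80 = 0*(1/80) = 0)
u = 0
Z(A) = -7*A*(7 + A) (Z(A) = -7*A*(A + 7) = -7*A*(7 + A))
8003 - Z(u) = 8003 - (-7)*0*(7 + 0) = 8003 - (-7)*0*7 = 8003 - 1*0 = 8003 + 0 = 8003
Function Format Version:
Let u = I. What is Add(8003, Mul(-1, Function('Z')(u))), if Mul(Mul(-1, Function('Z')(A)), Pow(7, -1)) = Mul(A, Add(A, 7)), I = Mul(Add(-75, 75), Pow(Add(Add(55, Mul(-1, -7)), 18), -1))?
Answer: 8003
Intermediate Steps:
I = 0 (I = Mul(0, Pow(Add(Add(55, 7), 18), -1)) = Mul(0, Pow(Add(62, 18), -1)) = Mul(0, Pow(80, -1)) = Mul(0, Rational(1, 80)) = 0)
u = 0
Function('Z')(A) = Mul(-7, A, Add(7, A)) (Function('Z')(A) = Mul(-7, Mul(A, Add(A, 7))) = Mul(-7, Mul(A, Add(7, A))) = Mul(-7, A, Add(7, A)))
Add(8003, Mul(-1, Function('Z')(u))) = Add(8003, Mul(-1, Mul(-7, 0, Add(7, 0)))) = Add(8003, Mul(-1, Mul(-7, 0, 7))) = Add(8003, Mul(-1, 0)) = Add(8003, 0) = 8003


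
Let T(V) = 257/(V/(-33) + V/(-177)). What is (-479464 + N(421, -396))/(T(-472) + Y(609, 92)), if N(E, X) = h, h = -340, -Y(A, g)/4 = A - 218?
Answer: 268690240/867359 ≈ 309.78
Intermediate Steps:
Y(A, g) = 872 - 4*A (Y(A, g) = -4*(A - 218) = -4*(-218 + A) = 872 - 4*A)
N(E, X) = -340
T(V) = -500379/(70*V) (T(V) = 257/(V*(-1/33) + V*(-1/177)) = 257/(-V/33 - V/177) = 257/((-70*V/1947)) = 257*(-1947/(70*V)) = -500379/(70*V))
(-479464 + N(421, -396))/(T(-472) + Y(609, 92)) = (-479464 - 340)/(-500379/70/(-472) + (872 - 4*609)) = -479804/(-500379/70*(-1/472) + (872 - 2436)) = -479804/(8481/560 - 1564) = -479804/(-867359/560) = -479804*(-560/867359) = 268690240/867359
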